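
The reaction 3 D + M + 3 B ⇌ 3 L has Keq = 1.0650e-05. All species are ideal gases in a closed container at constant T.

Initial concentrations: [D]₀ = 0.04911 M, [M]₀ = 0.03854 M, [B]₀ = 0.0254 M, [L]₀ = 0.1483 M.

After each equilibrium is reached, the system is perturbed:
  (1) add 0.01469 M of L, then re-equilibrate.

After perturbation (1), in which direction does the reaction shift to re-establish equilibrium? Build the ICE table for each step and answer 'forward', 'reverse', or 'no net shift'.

Q₀ = 4.3601e+07 vs Keq = 1.0650e-05 ⇒ Q>K, reverse
Step 1:
                   D          M          B          L
  Initial    0.04911    0.03854     0.0254     0.1483
  Change       0.148    0.04932      0.148     -0.148
  Equil       0.1971    0.08786     0.1734 3.3418e-04
  solve Keq expr → x = -0.04932; check Q = 1.0650e-05
Then add 0.01469 M of L.
Step 2:
                   D          M          B          L
  Initial     0.1971    0.08786     0.1734    0.01502
  Change     0.01463   0.004876    0.01463   -0.01463
  Equil       0.2117    0.09274      0.188 3.9635e-04
  solve Keq expr → x = -0.004876; check Q = 1.0650e-05

Direction: reverse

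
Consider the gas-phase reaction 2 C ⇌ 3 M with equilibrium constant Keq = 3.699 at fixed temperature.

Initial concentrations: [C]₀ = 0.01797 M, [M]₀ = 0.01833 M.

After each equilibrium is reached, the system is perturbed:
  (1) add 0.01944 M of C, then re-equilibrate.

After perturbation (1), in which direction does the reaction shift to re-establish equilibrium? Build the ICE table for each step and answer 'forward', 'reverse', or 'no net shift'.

Direction: forward

Q₀ = 0.01907 vs Keq = 3.699 ⇒ Q<K, forward
Step 1:
                    C           M
  init        0.01797     0.01833
  Δ          -0.01393      0.0209
  eq         0.004039     0.03923
  solve Keq expr → x = 0.006965; check Q = 3.699
Then add 0.01944 M of C.
Step 2:
                    C           M
  init        0.02348     0.03923
  Δ          -0.01539     0.02309
  eq         0.008088     0.06231
  solve Keq expr → x = 0.007696; check Q = 3.699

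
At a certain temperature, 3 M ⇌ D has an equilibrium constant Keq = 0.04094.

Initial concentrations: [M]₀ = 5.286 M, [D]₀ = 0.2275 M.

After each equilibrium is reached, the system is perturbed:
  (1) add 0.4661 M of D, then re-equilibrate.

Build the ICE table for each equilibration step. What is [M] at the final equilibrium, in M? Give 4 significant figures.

[M]_eq = 3.23 M

Q₀ = 0.00154 vs Keq = 0.04094 ⇒ Q<K, forward
Step 1:
                    M           D
  init          5.286      0.2275
  Δ            -2.368      0.7894
  eq            2.918       1.017
  solve Keq expr → x = 0.7894; check Q = 0.04094
Then add 0.4661 M of D.
Step 2:
                    M           D
  init          2.918       1.483
  Δ            0.3118     -0.1039
  eq             3.23       1.379
  solve Keq expr → x = -0.1039; check Q = 0.04094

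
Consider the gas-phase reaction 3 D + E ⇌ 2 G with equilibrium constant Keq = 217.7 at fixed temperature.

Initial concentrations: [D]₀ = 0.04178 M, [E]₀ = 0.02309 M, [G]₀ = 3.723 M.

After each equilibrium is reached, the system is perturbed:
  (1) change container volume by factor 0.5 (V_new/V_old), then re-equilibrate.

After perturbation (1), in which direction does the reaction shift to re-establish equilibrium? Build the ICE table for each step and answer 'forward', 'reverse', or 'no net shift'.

Q₀ = 8.2311e+06 vs Keq = 217.7 ⇒ Q>K, reverse
Step 1:
                   D          E          G
  Initial    0.04178    0.02309      3.723
  Change      0.5774     0.1925     -0.385
  Equil       0.6192     0.2156      3.338
  solve Keq expr → x = -0.1925; check Q = 217.7
Then change container volume by factor 0.5 (V_new/V_old).
Step 2:
                   D          E          G
  Initial      1.238     0.4311      6.676
  Change     -0.3512    -0.1171     0.2341
  Equil       0.8872     0.3141       6.91
  solve Keq expr → x = 0.1171; check Q = 217.7

Direction: forward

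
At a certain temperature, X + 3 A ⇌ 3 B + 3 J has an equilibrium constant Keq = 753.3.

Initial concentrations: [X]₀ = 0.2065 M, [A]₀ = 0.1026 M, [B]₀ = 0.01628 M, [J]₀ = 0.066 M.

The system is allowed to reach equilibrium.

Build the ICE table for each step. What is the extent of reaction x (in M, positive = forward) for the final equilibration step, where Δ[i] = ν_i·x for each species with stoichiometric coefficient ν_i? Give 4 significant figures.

x = 0.03295 M

Q₀ = 5.5620e-06 vs Keq = 753.3 ⇒ Q<K, forward
Step 1:
                    X           A           B           J
  Initial      0.2065      0.1026     0.01628       0.066
  Change     -0.03295    -0.09886     0.09886     0.09886
  Equil        0.1735     0.00374      0.1151      0.1649
  solve Keq expr → x = 0.03295; check Q = 753.3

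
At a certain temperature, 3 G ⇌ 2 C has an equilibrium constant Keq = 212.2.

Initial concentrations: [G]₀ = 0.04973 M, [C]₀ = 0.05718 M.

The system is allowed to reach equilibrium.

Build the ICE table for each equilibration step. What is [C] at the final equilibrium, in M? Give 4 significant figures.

[C]_eq = 0.07114 M

Q₀ = 26.58 vs Keq = 212.2 ⇒ Q<K, forward
Step 1:
                  G         C
  Initial   0.04973   0.05718
  Change   -0.02094   0.01396
  Equil     0.02879   0.07114
  solve Keq expr → x = 0.006982; check Q = 212.2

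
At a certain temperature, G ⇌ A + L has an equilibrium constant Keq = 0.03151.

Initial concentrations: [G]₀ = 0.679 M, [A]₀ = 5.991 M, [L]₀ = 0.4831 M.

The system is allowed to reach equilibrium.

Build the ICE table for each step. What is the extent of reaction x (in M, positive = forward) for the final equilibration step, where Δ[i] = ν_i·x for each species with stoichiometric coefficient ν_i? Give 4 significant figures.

Q₀ = 4.263 vs Keq = 0.03151 ⇒ Q>K, reverse
Step 1:
                    G           A           L
  Initial       0.679       5.991      0.4831
  Change       0.4765     -0.4765     -0.4765
  Equil         1.155       5.515    0.006603
  solve Keq expr → x = -0.4765; check Q = 0.03151

x = -0.4765 M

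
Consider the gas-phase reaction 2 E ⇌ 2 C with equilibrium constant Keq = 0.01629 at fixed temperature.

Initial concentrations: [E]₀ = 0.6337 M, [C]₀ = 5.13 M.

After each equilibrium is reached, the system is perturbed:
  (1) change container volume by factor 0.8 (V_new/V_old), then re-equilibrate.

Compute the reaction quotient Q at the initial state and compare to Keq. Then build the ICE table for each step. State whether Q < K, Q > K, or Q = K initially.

Q₀ = 65.53 vs Keq = 0.01629 ⇒ Q>K, reverse
Step 1:
                  E         C
  Initial    0.6337      5.13
  Change      4.478    -4.478
  Equil       5.111    0.6524
  solve Keq expr → x = -2.239; check Q = 0.01629
Then change container volume by factor 0.8 (V_new/V_old).
Step 2:
                  E         C
  Initial     6.389    0.8155
  Change          0         0
  Equil       6.389    0.8155
  solve Keq expr → x = 0; check Q = 0.01629

Q₀ = 65.53; Q > K (proceeds reverse)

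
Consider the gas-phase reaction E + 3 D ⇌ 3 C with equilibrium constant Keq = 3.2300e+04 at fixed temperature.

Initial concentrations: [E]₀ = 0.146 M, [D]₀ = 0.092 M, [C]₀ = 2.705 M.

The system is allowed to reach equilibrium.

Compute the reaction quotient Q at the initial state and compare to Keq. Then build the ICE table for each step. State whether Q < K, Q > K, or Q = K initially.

Q₀ = 1.7409e+05 vs Keq = 3.2300e+04 ⇒ Q>K, reverse
Step 1:
                  E         D         C
  I           0.146     0.092     2.705
  C         0.01975   0.05924  -0.05924
  E          0.1657    0.1512     2.646
  solve Keq expr → x = -0.01975; check Q = 3.2300e+04

Q₀ = 1.7409e+05; Q > K (proceeds reverse)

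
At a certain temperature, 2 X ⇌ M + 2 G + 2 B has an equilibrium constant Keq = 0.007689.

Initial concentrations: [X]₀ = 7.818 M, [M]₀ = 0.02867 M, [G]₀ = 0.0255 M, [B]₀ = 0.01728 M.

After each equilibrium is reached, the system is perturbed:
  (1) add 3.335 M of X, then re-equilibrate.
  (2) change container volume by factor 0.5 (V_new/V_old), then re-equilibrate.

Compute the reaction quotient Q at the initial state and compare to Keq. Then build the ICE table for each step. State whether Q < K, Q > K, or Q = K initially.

Q₀ = 9.1076e-11 vs Keq = 0.007689 ⇒ Q<K, forward
Step 1:
                   X          M          G          B
  I            7.818    0.02867     0.0255    0.01728
  C          -0.9114     0.4557     0.9114     0.9114
  E            6.907     0.4844     0.9369     0.9287
  solve Keq expr → x = 0.4557; check Q = 0.007689
Then add 3.335 M of X.
Step 2:
                   X          M          G          B
  I            10.24     0.4844     0.9369     0.9287
  C          -0.1538    0.07689     0.1538     0.1538
  E            10.09     0.5613      1.091      1.082
  solve Keq expr → x = 0.07689; check Q = 0.007689
Then change container volume by factor 0.5 (V_new/V_old).
Step 3:
                   X          M          G          B
  I            20.18      1.123      2.181      2.165
  C           0.7237    -0.3618    -0.7237    -0.7237
  E             20.9     0.7607      1.458      1.441
  solve Keq expr → x = -0.3618; check Q = 0.007689

Q₀ = 9.1076e-11; Q < K (proceeds forward)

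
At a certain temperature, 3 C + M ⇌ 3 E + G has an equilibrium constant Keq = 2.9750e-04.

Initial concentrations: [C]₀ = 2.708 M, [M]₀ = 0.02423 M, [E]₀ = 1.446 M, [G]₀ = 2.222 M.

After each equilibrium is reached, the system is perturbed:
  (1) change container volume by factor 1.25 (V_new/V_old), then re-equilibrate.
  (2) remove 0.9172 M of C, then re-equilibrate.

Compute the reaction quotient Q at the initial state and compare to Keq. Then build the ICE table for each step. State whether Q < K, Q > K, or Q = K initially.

Q₀ = 13.96 vs Keq = 2.9750e-04 ⇒ Q>K, reverse
Step 1:
                  C         M         E         G
  Initial     2.708   0.02423     1.446     2.222
  Change      1.278    0.4261    -1.278   -0.4261
  Equil       3.986    0.4503    0.1678     1.796
  solve Keq expr → x = -0.4261; check Q = 2.9750e-04
Then change container volume by factor 1.25 (V_new/V_old).
Step 2:
                  C         M         E         G
  Initial     3.189    0.3602    0.1342     1.437
  Change          0         0         0         0
  Equil       3.189    0.3602    0.1342     1.437
  solve Keq expr → x = 0; check Q = 2.9750e-04
Then remove 0.9172 M of C.
Step 3:
                  C         M         E         G
  Initial     2.272    0.3602    0.1342     1.437
  Change    0.03577   0.01192  -0.03577  -0.01192
  Equil       2.308    0.3722   0.09847     1.425
  solve Keq expr → x = -0.01192; check Q = 2.9750e-04

Q₀ = 13.96; Q > K (proceeds reverse)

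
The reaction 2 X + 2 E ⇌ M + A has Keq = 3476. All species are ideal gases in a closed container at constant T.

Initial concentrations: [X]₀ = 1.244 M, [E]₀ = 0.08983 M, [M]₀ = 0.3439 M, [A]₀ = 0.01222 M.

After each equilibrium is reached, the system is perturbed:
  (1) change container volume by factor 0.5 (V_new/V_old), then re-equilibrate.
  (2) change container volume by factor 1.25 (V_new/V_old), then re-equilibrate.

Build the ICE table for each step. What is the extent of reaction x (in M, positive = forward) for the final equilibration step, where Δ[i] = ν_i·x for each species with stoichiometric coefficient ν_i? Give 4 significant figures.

Q₀ = 0.3365 vs Keq = 3476 ⇒ Q<K, forward
Step 1:
                  X         E         M         A
  Initial     1.244   0.08983    0.3439   0.01222
  Change   -0.08767  -0.08767   0.04383   0.04383
  Equil       1.156  0.002162    0.3877   0.05605
  solve Keq expr → x = 0.04383; check Q = 3476
Then change container volume by factor 0.5 (V_new/V_old).
Step 2:
                  X         E         M         A
  Initial     2.313  0.004325    0.7755    0.1121
  Change  -0.002149 -0.002149  0.001074  0.001074
  Equil       2.311  0.002176    0.7765    0.1132
  solve Keq expr → x = 0.001074; check Q = 3476
Then change container volume by factor 1.25 (V_new/V_old).
Step 3:
                  X         E         M         A
  Initial     1.848  0.001741    0.6212   0.09055
  Change  4.3178e-04 4.3178e-04 -2.1589e-04 -2.1589e-04
  Equil       1.849  0.002173     0.621   0.09033
  solve Keq expr → x = -2.1589e-04; check Q = 3476

x = -2.1589e-04 M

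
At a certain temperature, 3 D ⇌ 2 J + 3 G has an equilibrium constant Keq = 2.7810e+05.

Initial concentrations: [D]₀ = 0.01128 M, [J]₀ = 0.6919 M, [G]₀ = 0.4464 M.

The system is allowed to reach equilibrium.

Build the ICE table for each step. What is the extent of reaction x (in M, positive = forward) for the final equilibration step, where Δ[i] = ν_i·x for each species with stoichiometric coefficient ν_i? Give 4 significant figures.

Q₀ = 2.9671e+04 vs Keq = 2.7810e+05 ⇒ Q<K, forward
Step 1:
                    D           J           G
  init        0.01128      0.6919      0.4464
  Δ          -0.00584    0.003893     0.00584
  eq          0.00544      0.6958      0.4522
  solve Keq expr → x = 0.001947; check Q = 2.7810e+05

x = 0.001947 M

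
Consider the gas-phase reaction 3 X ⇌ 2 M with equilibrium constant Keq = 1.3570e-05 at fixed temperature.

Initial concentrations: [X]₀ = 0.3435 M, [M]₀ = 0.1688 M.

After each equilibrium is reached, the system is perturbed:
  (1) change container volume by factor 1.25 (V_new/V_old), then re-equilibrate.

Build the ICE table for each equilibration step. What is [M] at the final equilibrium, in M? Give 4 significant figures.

[M]_eq = 0.001208 M

Q₀ = 0.703 vs Keq = 1.3570e-05 ⇒ Q>K, reverse
Step 1:
                  X         M
  I          0.3435    0.1688
  C          0.2507   -0.1671
  E          0.5942  0.001687
  solve Keq expr → x = -0.08356; check Q = 1.3570e-05
Then change container volume by factor 1.25 (V_new/V_old).
Step 2:
                  X         M
  I          0.4753   0.00135
  C       2.1253e-04 -1.4168e-04
  E          0.4755  0.001208
  solve Keq expr → x = -7.0842e-05; check Q = 1.3570e-05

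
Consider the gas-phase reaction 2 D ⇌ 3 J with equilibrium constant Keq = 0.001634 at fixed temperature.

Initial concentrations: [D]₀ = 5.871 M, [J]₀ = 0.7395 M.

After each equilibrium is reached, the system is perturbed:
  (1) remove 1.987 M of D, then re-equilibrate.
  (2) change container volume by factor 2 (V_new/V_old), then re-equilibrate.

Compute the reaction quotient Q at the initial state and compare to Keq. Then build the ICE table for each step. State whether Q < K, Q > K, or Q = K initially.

Q₀ = 0.01173 vs Keq = 0.001634 ⇒ Q>K, reverse
Step 1:
                    D           J
  I             5.871      0.7395
  C            0.2308     -0.3462
  E             6.102      0.3933
  solve Keq expr → x = -0.1154; check Q = 0.001634
Then remove 1.987 M of D.
Step 2:
                    D           J
  I             4.115      0.3933
  C           0.05866    -0.08798
  E             4.173      0.3053
  solve Keq expr → x = -0.02933; check Q = 0.001634
Then change container volume by factor 2 (V_new/V_old).
Step 3:
                    D           J
  I             2.087      0.1527
  C          -0.02541     0.03811
  E             2.061      0.1908
  solve Keq expr → x = 0.0127; check Q = 0.001634

Q₀ = 0.01173; Q > K (proceeds reverse)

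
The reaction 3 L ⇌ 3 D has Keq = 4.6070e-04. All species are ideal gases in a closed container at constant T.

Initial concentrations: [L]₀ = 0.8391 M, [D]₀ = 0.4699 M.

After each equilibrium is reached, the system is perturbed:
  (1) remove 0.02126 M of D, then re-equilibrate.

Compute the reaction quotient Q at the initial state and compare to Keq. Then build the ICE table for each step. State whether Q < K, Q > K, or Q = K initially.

Q₀ = 0.1756 vs Keq = 4.6070e-04 ⇒ Q>K, reverse
Step 1:
                   L          D
  init        0.8391     0.4699
  Δ            0.376     -0.376
  eq           1.215    0.09385
  solve Keq expr → x = -0.1253; check Q = 4.6070e-04
Then remove 0.02126 M of D.
Step 2:
                   L          D
  init         1.215    0.07259
  Δ         -0.01974    0.01974
  eq           1.195    0.09233
  solve Keq expr → x = 0.006579; check Q = 4.6070e-04

Q₀ = 0.1756; Q > K (proceeds reverse)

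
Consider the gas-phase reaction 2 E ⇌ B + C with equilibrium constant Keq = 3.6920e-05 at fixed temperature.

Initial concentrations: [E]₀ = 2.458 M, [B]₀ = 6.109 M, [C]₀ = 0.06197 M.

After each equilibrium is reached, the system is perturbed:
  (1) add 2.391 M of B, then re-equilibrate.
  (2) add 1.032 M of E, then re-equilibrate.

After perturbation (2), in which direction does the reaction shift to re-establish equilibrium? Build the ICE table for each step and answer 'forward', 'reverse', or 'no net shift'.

Q₀ = 0.06266 vs Keq = 3.6920e-05 ⇒ Q>K, reverse
Step 1:
                   E          B          C
  init         2.458      6.109    0.06197
  Δ           0.1239   -0.06193   -0.06193
  eq           2.582      6.047 4.0699e-05
  solve Keq expr → x = -0.06193; check Q = 3.6920e-05
Then add 2.391 M of B.
Step 2:
                   E          B          C
  init         2.582      8.438 4.0699e-05
  Δ       2.3064e-05 -1.1532e-05 -1.1532e-05
  eq           2.582      8.438 2.9167e-05
  solve Keq expr → x = -1.1532e-05; check Q = 3.6920e-05
Then add 1.032 M of E.
Step 3:
                   E          B          C
  init         3.614      8.438 2.9167e-05
  Δ       -5.5949e-05 2.7975e-05 2.7975e-05
  eq           3.614      8.438 5.7142e-05
  solve Keq expr → x = 2.7975e-05; check Q = 3.6920e-05

Direction: forward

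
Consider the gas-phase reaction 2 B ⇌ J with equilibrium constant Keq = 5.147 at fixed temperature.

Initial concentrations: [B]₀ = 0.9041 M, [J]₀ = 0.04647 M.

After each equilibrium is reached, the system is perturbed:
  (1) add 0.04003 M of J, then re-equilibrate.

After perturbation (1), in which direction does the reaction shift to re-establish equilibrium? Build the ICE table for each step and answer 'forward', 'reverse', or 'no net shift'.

Q₀ = 0.05685 vs Keq = 5.147 ⇒ Q<K, forward
Step 1:
                    B           J
  I            0.9041     0.04647
  C           -0.6377      0.3188
  E            0.2664      0.3653
  solve Keq expr → x = 0.3188; check Q = 5.147
Then add 0.04003 M of J.
Step 2:
                    B           J
  I            0.2664      0.4053
  C           0.01211   -0.006056
  E            0.2785      0.3993
  solve Keq expr → x = -0.006056; check Q = 5.147

Direction: reverse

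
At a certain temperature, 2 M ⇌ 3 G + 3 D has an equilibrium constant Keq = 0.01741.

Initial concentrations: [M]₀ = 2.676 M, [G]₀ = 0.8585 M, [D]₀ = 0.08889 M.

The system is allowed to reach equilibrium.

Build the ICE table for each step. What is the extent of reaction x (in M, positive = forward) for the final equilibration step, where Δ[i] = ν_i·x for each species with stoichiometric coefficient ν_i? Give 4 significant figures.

x = 0.1048 M

Q₀ = 6.2059e-05 vs Keq = 0.01741 ⇒ Q<K, forward
Step 1:
                   M          G          D
  init         2.676     0.8585    0.08889
  Δ          -0.2096     0.3145     0.3145
  eq           2.466      1.173     0.4034
  solve Keq expr → x = 0.1048; check Q = 0.01741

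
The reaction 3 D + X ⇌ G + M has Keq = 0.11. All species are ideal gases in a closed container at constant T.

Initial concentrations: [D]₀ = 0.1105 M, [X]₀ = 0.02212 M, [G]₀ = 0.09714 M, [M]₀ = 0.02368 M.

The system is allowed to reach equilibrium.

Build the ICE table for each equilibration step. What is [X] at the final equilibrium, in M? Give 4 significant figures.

Q₀ = 77.07 vs Keq = 0.11 ⇒ Q>K, reverse
Step 1:
                    D           X           G           M
  I            0.1105     0.02212     0.09714     0.02368
  C           0.06985     0.02328    -0.02328    -0.02328
  E            0.1803      0.0454     0.07386  3.9668e-04
  solve Keq expr → x = -0.02328; check Q = 0.11

[X]_eq = 0.0454 M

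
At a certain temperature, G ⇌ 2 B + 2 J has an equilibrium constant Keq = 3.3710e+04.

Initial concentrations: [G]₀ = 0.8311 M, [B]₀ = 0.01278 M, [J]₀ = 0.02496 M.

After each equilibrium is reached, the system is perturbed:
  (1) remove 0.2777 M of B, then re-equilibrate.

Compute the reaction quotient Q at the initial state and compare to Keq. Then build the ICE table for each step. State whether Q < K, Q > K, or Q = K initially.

Q₀ = 1.2243e-07; Q < K (proceeds forward)

Q₀ = 1.2243e-07 vs Keq = 3.3710e+04 ⇒ Q<K, forward
Step 1:
                   G          B          J
  init        0.8311    0.01278    0.02496
  Δ          -0.8309      1.662      1.662
  eq      2.3664e-04      1.675      1.687
  solve Keq expr → x = 0.8309; check Q = 3.3710e+04
Then remove 0.2777 M of B.
Step 2:
                   G          B          J
  init    2.3664e-04      1.397      1.687
  Δ       -7.1918e-05 1.4384e-04 1.4384e-04
  eq      1.6472e-04      1.397      1.687
  solve Keq expr → x = 7.1918e-05; check Q = 3.3710e+04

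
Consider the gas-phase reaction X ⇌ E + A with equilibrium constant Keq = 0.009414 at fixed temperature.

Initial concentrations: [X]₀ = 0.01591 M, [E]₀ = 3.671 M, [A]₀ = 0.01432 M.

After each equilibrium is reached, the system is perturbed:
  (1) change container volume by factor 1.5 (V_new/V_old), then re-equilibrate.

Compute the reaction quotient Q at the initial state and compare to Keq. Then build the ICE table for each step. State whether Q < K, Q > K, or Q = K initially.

Q₀ = 3.304 vs Keq = 0.009414 ⇒ Q>K, reverse
Step 1:
                   X          E          A
  init       0.01591      3.671    0.01432
  Δ          0.01424   -0.01424   -0.01424
  eq         0.03015      3.657 7.7625e-05
  solve Keq expr → x = -0.01424; check Q = 0.009414
Then change container volume by factor 1.5 (V_new/V_old).
Step 2:
                   X          E          A
  init        0.0201      2.438 5.1750e-05
  Δ       -2.5775e-05 2.5775e-05 2.5775e-05
  eq         0.02008      2.438 7.7524e-05
  solve Keq expr → x = 2.5775e-05; check Q = 0.009414

Q₀ = 3.304; Q > K (proceeds reverse)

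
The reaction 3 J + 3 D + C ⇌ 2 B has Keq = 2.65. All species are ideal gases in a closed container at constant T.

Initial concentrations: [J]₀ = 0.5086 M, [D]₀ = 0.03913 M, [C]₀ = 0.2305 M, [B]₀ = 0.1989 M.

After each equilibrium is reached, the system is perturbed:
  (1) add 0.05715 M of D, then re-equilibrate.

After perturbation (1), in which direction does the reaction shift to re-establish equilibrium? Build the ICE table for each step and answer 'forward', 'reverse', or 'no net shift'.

Q₀ = 2.1774e+04 vs Keq = 2.65 ⇒ Q>K, reverse
Step 1:
                    J           D           C           B
  init         0.5086     0.03913      0.2305      0.1989
  Δ             0.203       0.203     0.06766     -0.1353
  eq           0.7116      0.2421      0.2982     0.06357
  solve Keq expr → x = -0.06766; check Q = 2.65
Then add 0.05715 M of D.
Step 2:
                    J           D           C           B
  init         0.7116      0.2993      0.2982     0.06357
  Δ           -0.0182     -0.0182   -0.006065     0.01213
  eq           0.6934      0.2811      0.2921      0.0757
  solve Keq expr → x = 0.006065; check Q = 2.65

Direction: forward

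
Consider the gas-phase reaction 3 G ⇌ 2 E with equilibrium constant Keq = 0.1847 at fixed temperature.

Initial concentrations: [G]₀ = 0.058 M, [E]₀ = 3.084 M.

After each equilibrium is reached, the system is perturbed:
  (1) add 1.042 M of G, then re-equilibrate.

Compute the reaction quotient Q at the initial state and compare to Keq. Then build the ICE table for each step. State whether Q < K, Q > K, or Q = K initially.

Q₀ = 4.8747e+04 vs Keq = 0.1847 ⇒ Q>K, reverse
Step 1:
                    G           E
  init          0.058       3.084
  Δ             2.297      -1.531
  eq            2.355       1.553
  solve Keq expr → x = -0.7656; check Q = 0.1847
Then add 1.042 M of G.
Step 2:
                    G           E
  init          3.397       1.553
  Δ           -0.6328      0.4219
  eq            2.764       1.975
  solve Keq expr → x = 0.2109; check Q = 0.1847

Q₀ = 4.8747e+04; Q > K (proceeds reverse)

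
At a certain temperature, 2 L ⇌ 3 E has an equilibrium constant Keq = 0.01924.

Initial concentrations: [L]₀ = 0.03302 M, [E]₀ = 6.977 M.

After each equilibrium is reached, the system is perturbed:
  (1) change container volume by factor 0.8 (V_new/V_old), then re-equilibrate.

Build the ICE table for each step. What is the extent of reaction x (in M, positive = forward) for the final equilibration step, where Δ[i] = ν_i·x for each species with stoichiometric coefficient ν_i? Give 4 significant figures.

x = -0.01956 M

Q₀ = 3.1150e+05 vs Keq = 0.01924 ⇒ Q>K, reverse
Step 1:
                   L          E
  Initial    0.03302      6.977
  Change       4.185     -6.277
  Equil        4.218     0.6995
  solve Keq expr → x = -2.092; check Q = 0.01924
Then change container volume by factor 0.8 (V_new/V_old).
Step 2:
                   L          E
  Initial      5.273     0.8744
  Change     0.03911   -0.05867
  Equil        5.312     0.8157
  solve Keq expr → x = -0.01956; check Q = 0.01924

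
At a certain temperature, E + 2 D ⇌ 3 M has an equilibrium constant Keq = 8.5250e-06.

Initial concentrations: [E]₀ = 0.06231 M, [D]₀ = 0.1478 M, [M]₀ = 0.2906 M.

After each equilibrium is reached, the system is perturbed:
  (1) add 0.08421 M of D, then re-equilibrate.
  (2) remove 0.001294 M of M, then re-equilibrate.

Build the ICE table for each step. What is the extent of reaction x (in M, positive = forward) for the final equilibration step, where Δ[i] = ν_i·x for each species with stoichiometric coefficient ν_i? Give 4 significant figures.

x = 4.2668e-04 M

Q₀ = 18.03 vs Keq = 8.5250e-06 ⇒ Q>K, reverse
Step 1:
                   E          D          M
  init       0.06231     0.1478     0.2906
  Δ          0.09508     0.1902    -0.2852
  eq          0.1574      0.338   0.005351
  solve Keq expr → x = -0.09508; check Q = 8.5250e-06
Then add 0.08421 M of D.
Step 2:
                   E          D          M
  init        0.1574     0.4222   0.005351
  Δ       -2.8212e-04 -5.6424e-04 8.4637e-04
  eq          0.1571     0.4216   0.006198
  solve Keq expr → x = 2.8212e-04; check Q = 8.5250e-06
Then remove 0.001294 M of M.
Step 3:
                   E          D          M
  init        0.1571     0.4216   0.004904
  Δ       -4.2668e-04 -8.5335e-04    0.00128
  eq          0.1567     0.4208   0.006184
  solve Keq expr → x = 4.2668e-04; check Q = 8.5250e-06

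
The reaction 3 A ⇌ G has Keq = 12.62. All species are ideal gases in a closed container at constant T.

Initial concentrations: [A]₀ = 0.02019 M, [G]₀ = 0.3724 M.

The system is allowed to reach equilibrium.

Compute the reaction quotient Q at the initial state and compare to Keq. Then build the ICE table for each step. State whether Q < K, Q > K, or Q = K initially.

Q₀ = 4.5248e+04 vs Keq = 12.62 ⇒ Q>K, reverse
Step 1:
                  A         G
  init      0.02019    0.3724
  Δ          0.2624  -0.08748
  eq         0.2826    0.2849
  solve Keq expr → x = -0.08748; check Q = 12.62

Q₀ = 4.5248e+04; Q > K (proceeds reverse)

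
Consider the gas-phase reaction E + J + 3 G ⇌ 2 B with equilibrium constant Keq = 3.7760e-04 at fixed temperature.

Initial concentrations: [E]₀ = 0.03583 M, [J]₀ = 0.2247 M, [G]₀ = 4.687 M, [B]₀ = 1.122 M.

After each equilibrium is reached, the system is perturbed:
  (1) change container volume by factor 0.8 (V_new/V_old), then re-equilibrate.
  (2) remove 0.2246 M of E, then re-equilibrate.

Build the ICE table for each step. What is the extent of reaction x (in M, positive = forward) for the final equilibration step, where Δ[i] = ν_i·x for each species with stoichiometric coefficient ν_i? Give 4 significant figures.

x = -0.02307 M

Q₀ = 1.519 vs Keq = 3.7760e-04 ⇒ Q>K, reverse
Step 1:
                   E          J          G          B
  Initial    0.03583     0.2247      4.687      1.122
  Change      0.4735     0.4735      1.421    -0.9471
  Equil       0.5094     0.6982      6.108     0.1749
  solve Keq expr → x = -0.4735; check Q = 3.7760e-04
Then change container volume by factor 0.8 (V_new/V_old).
Step 2:
                   E          J          G          B
  Initial     0.6367     0.8728      7.635     0.2187
  Change    -0.03361   -0.03361    -0.1008    0.06721
  Equil       0.6031     0.8392      7.534     0.2859
  solve Keq expr → x = 0.03361; check Q = 3.7760e-04
Then remove 0.2246 M of E.
Step 3:
                   E          J          G          B
  Initial     0.3785     0.8392      7.534     0.2859
  Change     0.02307    0.02307    0.06922   -0.04615
  Equil       0.4016     0.8623      7.603     0.2397
  solve Keq expr → x = -0.02307; check Q = 3.7760e-04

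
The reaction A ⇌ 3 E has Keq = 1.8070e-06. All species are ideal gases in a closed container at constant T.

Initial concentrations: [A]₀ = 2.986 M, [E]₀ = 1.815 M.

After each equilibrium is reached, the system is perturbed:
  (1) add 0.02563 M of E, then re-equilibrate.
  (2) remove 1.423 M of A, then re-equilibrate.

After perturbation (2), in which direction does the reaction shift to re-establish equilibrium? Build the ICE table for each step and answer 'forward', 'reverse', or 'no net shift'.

Q₀ = 2.002 vs Keq = 1.8070e-06 ⇒ Q>K, reverse
Step 1:
                   A          E
  I            2.986      1.815
  C           0.5988     -1.796
  E            3.585    0.01864
  solve Keq expr → x = -0.5988; check Q = 1.8070e-06
Then add 0.02563 M of E.
Step 2:
                   A          E
  I            3.585    0.04427
  C         0.008538   -0.02562
  E            3.593    0.01866
  solve Keq expr → x = -0.008538; check Q = 1.8070e-06
Then remove 1.423 M of A.
Step 3:
                   A          E
  I             2.17    0.01866
  C       9.6127e-04  -0.002884
  E            2.171    0.01577
  solve Keq expr → x = -9.6127e-04; check Q = 1.8070e-06

Direction: reverse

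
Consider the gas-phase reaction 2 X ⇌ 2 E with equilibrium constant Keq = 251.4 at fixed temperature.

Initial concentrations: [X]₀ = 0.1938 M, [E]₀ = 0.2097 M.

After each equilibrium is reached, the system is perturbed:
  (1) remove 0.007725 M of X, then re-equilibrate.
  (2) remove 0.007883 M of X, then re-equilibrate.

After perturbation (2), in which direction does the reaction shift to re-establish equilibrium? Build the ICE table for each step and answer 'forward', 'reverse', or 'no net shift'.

Q₀ = 1.171 vs Keq = 251.4 ⇒ Q<K, forward
Step 1:
                    X           E
  init         0.1938      0.2097
  Δ           -0.1699      0.1699
  eq          0.02394      0.3796
  solve Keq expr → x = 0.08493; check Q = 251.4
Then remove 0.007725 M of X.
Step 2:
                    X           E
  init        0.01621      0.3796
  Δ          0.007267   -0.007267
  eq          0.02348      0.3723
  solve Keq expr → x = -0.003633; check Q = 251.4
Then remove 0.007883 M of X.
Step 3:
                    X           E
  init         0.0156      0.3723
  Δ          0.007415   -0.007415
  eq          0.02301      0.3649
  solve Keq expr → x = -0.003708; check Q = 251.4

Direction: reverse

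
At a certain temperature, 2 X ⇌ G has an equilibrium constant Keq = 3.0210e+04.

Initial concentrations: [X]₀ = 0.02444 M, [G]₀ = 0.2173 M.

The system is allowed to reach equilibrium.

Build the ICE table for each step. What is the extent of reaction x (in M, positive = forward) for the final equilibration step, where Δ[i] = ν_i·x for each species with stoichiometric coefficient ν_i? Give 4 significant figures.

Q₀ = 363.8 vs Keq = 3.0210e+04 ⇒ Q<K, forward
Step 1:
                   X          G
  init       0.02444     0.2173
  Δ         -0.02169    0.01085
  eq        0.002748     0.2281
  solve Keq expr → x = 0.01085; check Q = 3.0210e+04

x = 0.01085 M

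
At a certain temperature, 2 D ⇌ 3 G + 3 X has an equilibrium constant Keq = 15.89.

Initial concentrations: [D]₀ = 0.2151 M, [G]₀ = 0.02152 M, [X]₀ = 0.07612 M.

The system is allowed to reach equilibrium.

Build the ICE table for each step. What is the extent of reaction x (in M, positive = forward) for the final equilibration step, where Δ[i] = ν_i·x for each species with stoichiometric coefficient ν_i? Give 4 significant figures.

x = 0.102 M

Q₀ = 9.5004e-08 vs Keq = 15.89 ⇒ Q<K, forward
Step 1:
                  D         G         X
  I          0.2151   0.02152   0.07612
  C          -0.204     0.306     0.306
  E         0.01111    0.3275    0.3821
  solve Keq expr → x = 0.102; check Q = 15.89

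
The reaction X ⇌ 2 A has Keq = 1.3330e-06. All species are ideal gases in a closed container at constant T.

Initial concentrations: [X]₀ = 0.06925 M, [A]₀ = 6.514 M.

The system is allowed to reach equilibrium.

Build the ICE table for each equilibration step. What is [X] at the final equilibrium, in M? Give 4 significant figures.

[X]_eq = 3.325 M

Q₀ = 612.7 vs Keq = 1.3330e-06 ⇒ Q>K, reverse
Step 1:
                   X          A
  Initial    0.06925      6.514
  Change       3.256     -6.512
  Equil        3.325   0.002105
  solve Keq expr → x = -3.256; check Q = 1.3330e-06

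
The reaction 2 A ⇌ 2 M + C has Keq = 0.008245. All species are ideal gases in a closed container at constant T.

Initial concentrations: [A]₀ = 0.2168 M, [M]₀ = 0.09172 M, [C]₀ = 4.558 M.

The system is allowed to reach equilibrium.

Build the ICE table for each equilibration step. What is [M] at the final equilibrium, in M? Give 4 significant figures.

[M]_eq = 0.01264 M

Q₀ = 0.8158 vs Keq = 0.008245 ⇒ Q>K, reverse
Step 1:
                   A          M          C
  init        0.2168    0.09172      4.558
  Δ          0.07908   -0.07908   -0.03954
  eq          0.2959    0.01264      4.518
  solve Keq expr → x = -0.03954; check Q = 0.008245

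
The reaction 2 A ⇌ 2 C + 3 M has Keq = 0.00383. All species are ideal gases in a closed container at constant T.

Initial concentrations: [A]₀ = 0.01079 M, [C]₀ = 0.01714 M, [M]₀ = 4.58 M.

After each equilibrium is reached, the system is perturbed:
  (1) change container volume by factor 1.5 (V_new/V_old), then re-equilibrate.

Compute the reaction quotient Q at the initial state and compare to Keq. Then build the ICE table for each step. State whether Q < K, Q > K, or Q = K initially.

Q₀ = 242.4; Q > K (proceeds reverse)

Q₀ = 242.4 vs Keq = 0.00383 ⇒ Q>K, reverse
Step 1:
                    A           C           M
  init        0.01079     0.01714        4.58
  Δ           0.01696    -0.01696    -0.02544
  eq          0.02775  1.7670e-04       4.555
  solve Keq expr → x = -0.008482; check Q = 0.00383
Then change container volume by factor 1.5 (V_new/V_old).
Step 2:
                    A           C           M
  init         0.0185  1.1780e-04       3.036
  Δ       -9.7459e-05  9.7459e-05  1.4619e-04
  eq           0.0184  2.1526e-04       3.037
  solve Keq expr → x = 4.8729e-05; check Q = 0.00383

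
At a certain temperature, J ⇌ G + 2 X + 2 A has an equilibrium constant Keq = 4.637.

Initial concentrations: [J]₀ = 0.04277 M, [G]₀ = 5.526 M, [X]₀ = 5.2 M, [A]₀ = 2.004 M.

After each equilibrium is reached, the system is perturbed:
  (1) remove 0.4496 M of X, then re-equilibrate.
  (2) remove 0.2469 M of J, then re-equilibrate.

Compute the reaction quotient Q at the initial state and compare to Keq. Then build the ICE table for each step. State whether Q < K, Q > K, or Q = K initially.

Q₀ = 1.4031e+04 vs Keq = 4.637 ⇒ Q>K, reverse
Step 1:
                  J         G         X         A
  init      0.04277     5.526       5.2     2.004
  Δ          0.8651   -0.8651     -1.73     -1.73
  eq         0.9078     4.661      3.47    0.2739
  solve Keq expr → x = -0.8651; check Q = 4.637
Then remove 0.4496 M of X.
Step 2:
                  J         G         X         A
  init       0.9078     4.661      3.02    0.2739
  Δ        -0.01691   0.01691   0.03382   0.03382
  eq         0.8909     4.678     3.054    0.3077
  solve Keq expr → x = 0.01691; check Q = 4.637
Then remove 0.2469 M of J.
Step 3:
                  J         G         X         A
  init        0.644     4.678     3.054    0.3077
  Δ         0.01915  -0.01915   -0.0383   -0.0383
  eq         0.6632     4.659     3.016    0.2694
  solve Keq expr → x = -0.01915; check Q = 4.637

Q₀ = 1.4031e+04; Q > K (proceeds reverse)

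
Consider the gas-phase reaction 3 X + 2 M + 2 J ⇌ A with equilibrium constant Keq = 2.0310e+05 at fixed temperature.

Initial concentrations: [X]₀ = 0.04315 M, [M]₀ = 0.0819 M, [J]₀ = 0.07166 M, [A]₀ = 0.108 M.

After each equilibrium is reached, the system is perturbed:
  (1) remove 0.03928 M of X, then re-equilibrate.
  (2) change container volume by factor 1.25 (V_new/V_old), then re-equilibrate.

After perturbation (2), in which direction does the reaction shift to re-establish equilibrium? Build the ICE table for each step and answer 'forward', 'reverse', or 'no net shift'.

Direction: reverse

Q₀ = 3.9027e+07 vs Keq = 2.0310e+05 ⇒ Q>K, reverse
Step 1:
                   X          M          J          A
  I          0.04315     0.0819    0.07166      0.108
  C          0.07424    0.04949    0.04949   -0.02475
  E           0.1174     0.1314     0.1212    0.08325
  solve Keq expr → x = -0.02475; check Q = 2.0310e+05
Then remove 0.03928 M of X.
Step 2:
                   X          M          J          A
  I          0.07811     0.1314     0.1212    0.08325
  C          0.02098    0.01398    0.01398  -0.006992
  E          0.09909     0.1454     0.1351    0.07626
  solve Keq expr → x = -0.006992; check Q = 2.0310e+05
Then change container volume by factor 1.25 (V_new/V_old).
Step 3:
                   X          M          J          A
  I          0.07927     0.1163     0.1081    0.06101
  C          0.02172    0.01448    0.01448   -0.00724
  E            0.101     0.1308     0.1226    0.05377
  solve Keq expr → x = -0.00724; check Q = 2.0310e+05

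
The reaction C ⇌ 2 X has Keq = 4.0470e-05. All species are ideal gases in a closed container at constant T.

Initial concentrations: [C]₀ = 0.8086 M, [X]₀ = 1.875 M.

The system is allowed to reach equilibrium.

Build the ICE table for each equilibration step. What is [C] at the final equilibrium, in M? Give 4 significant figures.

[C]_eq = 1.742 M

Q₀ = 4.348 vs Keq = 4.0470e-05 ⇒ Q>K, reverse
Step 1:
                  C         X
  Initial    0.8086     1.875
  Change     0.9333    -1.867
  Equil       1.742  0.008396
  solve Keq expr → x = -0.9333; check Q = 4.0470e-05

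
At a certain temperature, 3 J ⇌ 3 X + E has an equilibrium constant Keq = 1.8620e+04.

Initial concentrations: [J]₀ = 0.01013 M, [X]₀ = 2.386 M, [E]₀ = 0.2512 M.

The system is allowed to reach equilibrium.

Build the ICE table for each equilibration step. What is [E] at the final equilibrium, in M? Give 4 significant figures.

[E]_eq = 0.2364 M

Q₀ = 3.2825e+06 vs Keq = 1.8620e+04 ⇒ Q>K, reverse
Step 1:
                  J         X         E
  init      0.01013     2.386    0.2512
  Δ         0.04449  -0.04449  -0.01483
  eq        0.05462     2.342    0.2364
  solve Keq expr → x = -0.01483; check Q = 1.8620e+04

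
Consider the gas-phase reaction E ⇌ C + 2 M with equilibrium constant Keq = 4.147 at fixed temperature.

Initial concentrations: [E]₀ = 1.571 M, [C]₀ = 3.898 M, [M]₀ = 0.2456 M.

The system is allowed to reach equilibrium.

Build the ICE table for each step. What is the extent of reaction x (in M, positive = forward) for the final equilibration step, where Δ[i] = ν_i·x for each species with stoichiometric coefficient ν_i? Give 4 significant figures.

x = 0.4067 M

Q₀ = 0.1497 vs Keq = 4.147 ⇒ Q<K, forward
Step 1:
                  E         C         M
  init        1.571     3.898    0.2456
  Δ         -0.4067    0.4067    0.8135
  eq          1.164     4.305     1.059
  solve Keq expr → x = 0.4067; check Q = 4.147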